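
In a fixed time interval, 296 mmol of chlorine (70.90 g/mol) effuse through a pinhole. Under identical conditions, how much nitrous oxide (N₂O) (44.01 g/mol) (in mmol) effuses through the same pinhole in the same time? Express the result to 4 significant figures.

Since effusion rate ∝ 1/√M, rate_N₂O/rate_Cl₂ = √(M_Cl₂/M_N₂O) = √(70.90/44.01) = √1.611 = 1.269.
So the amount for N₂O is 296 × 1.269 = 375.7 mmol.

375.7 mmol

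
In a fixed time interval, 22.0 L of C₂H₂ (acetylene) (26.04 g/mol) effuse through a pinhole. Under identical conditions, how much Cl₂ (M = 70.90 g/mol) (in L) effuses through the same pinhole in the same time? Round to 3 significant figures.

13.3 L

Since effusion rate ∝ 1/√M, rate_Cl₂/rate_C₂H₂ = √(M_C₂H₂/M_Cl₂) = √(26.04/70.90) = √0.3673 = 0.6060.
So the volume for Cl₂ is 22.0 × 0.6060 = 13.3 L.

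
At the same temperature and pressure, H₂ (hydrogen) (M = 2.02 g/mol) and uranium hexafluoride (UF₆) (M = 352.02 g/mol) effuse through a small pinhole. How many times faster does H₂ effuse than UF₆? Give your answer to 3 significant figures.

Using Graham's law: rate_H₂/rate_UF₆ = √(M_UF₆/M_H₂) = √(352.02/2.02) = √174.3 = 13.2.

13.2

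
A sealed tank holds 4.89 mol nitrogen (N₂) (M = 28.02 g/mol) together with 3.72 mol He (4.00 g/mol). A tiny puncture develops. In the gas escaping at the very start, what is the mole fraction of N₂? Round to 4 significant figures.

0.3318

The effusion rate of species i is ∝ p_i/√M_i ∝ n_i/√M_i.
x_N₂(eff) = (n_N₂/√M_N₂) / (n_N₂/√M_N₂ + n_He/√M_He)
= (4.89/√28.02) / (4.89/√28.02 + 3.72/√4.00) = 0.9238/(0.9238 + 1.860) = 0.3318.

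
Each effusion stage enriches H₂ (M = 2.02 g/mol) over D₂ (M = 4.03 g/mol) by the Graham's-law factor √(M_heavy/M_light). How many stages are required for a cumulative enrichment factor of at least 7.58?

With α = √(4.03/2.02) per stage, ln α = ½ ln(1.99505) = 0.3453.
Need α^N ≥ 7.58 ⇒ N ≥ ln(7.58) / ln α = 2.026 / 0.3453 = 5.87.
Minimum whole number of stages: N = 6.

6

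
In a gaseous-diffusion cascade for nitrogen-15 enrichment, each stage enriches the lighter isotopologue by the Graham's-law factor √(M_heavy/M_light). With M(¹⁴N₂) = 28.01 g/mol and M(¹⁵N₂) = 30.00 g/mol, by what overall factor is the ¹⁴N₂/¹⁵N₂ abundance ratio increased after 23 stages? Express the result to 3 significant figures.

2.20

Each stage multiplies the ratio by α = √(30.00/28.01), so after 23 stages the overall factor is α^23 = (30.00/28.01)^(23/2).
= 1.07105^(23/2) = 2.20.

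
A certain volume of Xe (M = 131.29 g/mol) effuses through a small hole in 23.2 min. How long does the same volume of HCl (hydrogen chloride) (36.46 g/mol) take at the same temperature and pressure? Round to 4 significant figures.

Since effusion rate ∝ 1/√M, t_HCl/t_Xe = √(M_HCl/M_Xe) = √(36.46/131.29) = √0.2777 = 0.5270.
So the time for HCl is 23.2 × 0.5270 = 12.23 min.

12.23 min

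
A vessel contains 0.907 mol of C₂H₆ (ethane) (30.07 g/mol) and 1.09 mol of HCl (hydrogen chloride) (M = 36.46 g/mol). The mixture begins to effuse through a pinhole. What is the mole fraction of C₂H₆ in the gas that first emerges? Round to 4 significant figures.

Rate_i ∝ x_i/√M_i (Graham's law weighted by mole fraction), so the effusate composition follows n_i/√M_i.
x_C₂H₆(eff) = (n_C₂H₆/√M_C₂H₆) / (n_C₂H₆/√M_C₂H₆ + n_HCl/√M_HCl)
= (0.907/√30.07) / (0.907/√30.07 + 1.09/√36.46) = 0.1654/(0.1654 + 0.1805) = 0.4782.

0.4782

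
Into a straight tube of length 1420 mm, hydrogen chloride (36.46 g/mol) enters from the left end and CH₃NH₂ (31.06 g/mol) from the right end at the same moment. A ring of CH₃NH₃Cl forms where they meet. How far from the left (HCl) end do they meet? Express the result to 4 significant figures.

681.6 mm

Graham's law gives d_HCl/d_CH₃NH₂ = rate_HCl/rate_CH₃NH₂ = √(M_CH₃NH₂/M_HCl) = √(31.06/36.46) = 0.9230.
With d_HCl + d_CH₃NH₂ = 1420 mm, d_CH₃NH₂ = 1420/(1 + 0.9230) = 738.4 mm.
d_HCl = 1420 − 738.4 = 681.6 mm.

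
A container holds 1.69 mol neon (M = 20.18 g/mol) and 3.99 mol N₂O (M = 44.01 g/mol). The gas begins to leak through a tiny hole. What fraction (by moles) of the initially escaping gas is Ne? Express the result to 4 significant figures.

0.3848

Effusion rate of each component ∝ n_i/√M_i (partial pressure × 1/√M).
So x_Ne in the escaping gas = (n_Ne/√M_Ne) / Σ(n_i/√M_i)
= (1.69/√20.18) / (1.69/√20.18 + 3.99/√44.01) = 0.3762/(0.3762 + 0.6014) = 0.3848.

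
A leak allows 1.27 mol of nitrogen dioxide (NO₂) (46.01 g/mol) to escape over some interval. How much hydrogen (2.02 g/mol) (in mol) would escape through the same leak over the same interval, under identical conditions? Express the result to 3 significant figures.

Using Graham's law: rate_H₂/rate_NO₂ = √(M_NO₂/M_H₂) = √(46.01/2.02) = √22.78 = 4.773.
So the amount for H₂ is 1.27 × 4.773 = 6.06 mol.

6.06 mol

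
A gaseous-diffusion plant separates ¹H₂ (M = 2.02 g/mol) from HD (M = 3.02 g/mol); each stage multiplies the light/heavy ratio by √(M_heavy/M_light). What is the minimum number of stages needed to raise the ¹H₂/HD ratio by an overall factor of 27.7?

17

With α = √(3.02/2.02) per stage, ln α = ½ ln(1.49505) = 0.2011.
Need α^N ≥ 27.7 ⇒ N ≥ ln(27.7) / ln α = 3.321 / 0.2011 = 16.52.
Rounding up, N = 17 stages.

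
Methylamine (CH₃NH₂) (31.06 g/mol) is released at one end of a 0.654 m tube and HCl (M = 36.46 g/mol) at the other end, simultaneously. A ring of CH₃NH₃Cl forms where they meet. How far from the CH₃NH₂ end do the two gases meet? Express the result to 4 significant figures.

In equal time, each gas travels a distance ∝ its rate ∝ 1/√M, so d_CH₃NH₂/d_HCl = √(M_HCl/M_CH₃NH₂) = √(36.46/31.06) = 1.083.
With d_CH₃NH₂ + d_HCl = 0.654 m, d_HCl = 0.654/(1 + 1.083) = 0.3139 m.
d_CH₃NH₂ = 0.654 − 0.3139 = 0.3401 m.

0.3401 m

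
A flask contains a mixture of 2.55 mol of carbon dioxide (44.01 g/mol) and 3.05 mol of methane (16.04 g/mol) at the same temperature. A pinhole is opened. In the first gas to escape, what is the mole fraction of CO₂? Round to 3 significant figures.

Effusion rate of each component ∝ n_i/√M_i (partial pressure × 1/√M).
x_CO₂(eff) = (n_CO₂/√M_CO₂) / (n_CO₂/√M_CO₂ + n_CH₄/√M_CH₄)
= (2.55/√44.01) / (2.55/√44.01 + 3.05/√16.04) = 0.3844/(0.3844 + 0.7615) = 0.335.

0.335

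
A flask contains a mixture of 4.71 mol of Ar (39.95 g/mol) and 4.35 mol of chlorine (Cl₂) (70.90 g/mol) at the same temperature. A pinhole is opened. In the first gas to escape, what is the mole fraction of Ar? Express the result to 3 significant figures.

Rate_i ∝ x_i/√M_i (Graham's law weighted by mole fraction), so the effusate composition follows n_i/√M_i.
Mole fraction of Ar in the effusate = (n_Ar/√M_Ar) / (n_Ar/√M_Ar + n_Cl₂/√M_Cl₂)
= (4.71/√39.95) / (4.71/√39.95 + 4.35/√70.90) = 0.7452/(0.7452 + 0.5166) = 0.591.

0.591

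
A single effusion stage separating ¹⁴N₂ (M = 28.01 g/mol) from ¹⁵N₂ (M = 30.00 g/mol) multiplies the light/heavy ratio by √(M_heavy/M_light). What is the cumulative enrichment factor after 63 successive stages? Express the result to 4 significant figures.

8.689

Overall factor = α^63 with α = √(30.00/28.01), i.e. (30.00/28.01)^(63/2).
= 1.07105^(63/2) = 8.689.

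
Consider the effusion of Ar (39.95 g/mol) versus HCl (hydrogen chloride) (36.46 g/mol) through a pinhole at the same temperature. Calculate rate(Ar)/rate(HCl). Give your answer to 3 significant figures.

Graham's law gives rate_Ar/rate_HCl = √(M_HCl/M_Ar) = √(36.46/39.95) = √0.9126 = 0.955.

0.955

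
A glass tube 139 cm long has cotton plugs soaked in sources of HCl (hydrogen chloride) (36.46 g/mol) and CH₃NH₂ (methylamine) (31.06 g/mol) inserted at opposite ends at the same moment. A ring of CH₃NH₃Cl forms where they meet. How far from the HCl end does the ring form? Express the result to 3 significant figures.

66.7 cm

Graham's law gives d_HCl/d_CH₃NH₂ = rate_HCl/rate_CH₃NH₂ = √(M_CH₃NH₂/M_HCl) = √(31.06/36.46) = 0.9230.
With d_HCl + d_CH₃NH₂ = 139 cm, d_CH₃NH₂ = 139/(1 + 0.9230) = 72.28 cm.
d_HCl = 139 − 72.28 = 66.7 cm.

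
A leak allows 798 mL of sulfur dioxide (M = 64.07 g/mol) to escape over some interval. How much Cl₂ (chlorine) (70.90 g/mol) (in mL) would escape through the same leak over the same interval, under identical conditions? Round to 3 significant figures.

759 mL

Using Graham's law: rate_Cl₂/rate_SO₂ = √(M_SO₂/M_Cl₂) = √(64.07/70.90) = √0.9037 = 0.9506.
So the volume for Cl₂ is 798 × 0.9506 = 759 mL.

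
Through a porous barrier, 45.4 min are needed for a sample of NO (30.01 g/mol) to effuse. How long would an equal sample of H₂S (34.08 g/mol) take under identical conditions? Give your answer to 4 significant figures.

48.38 min

Using Graham's law: t_H₂S/t_NO = √(M_H₂S/M_NO) = √(34.08/30.01) = √1.136 = 1.066.
So the time for H₂S is 45.4 × 1.066 = 48.38 min.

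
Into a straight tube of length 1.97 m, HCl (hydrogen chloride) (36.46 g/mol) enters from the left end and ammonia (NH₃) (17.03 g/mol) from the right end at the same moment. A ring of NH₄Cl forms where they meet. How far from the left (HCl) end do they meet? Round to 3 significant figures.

0.800 m

The fronts meet when d_HCl + d_NH₃ = L with d_HCl/d_NH₃ = √(M_NH₃/M_HCl) (Graham's law). Here √(M_NH₃/M_HCl) = √(17.03/36.46) = 0.6834.
With d_HCl + d_NH₃ = 1.97 m, d_NH₃ = 1.97/(1 + 0.6834) = 1.170 m.
d_HCl = 1.97 − 1.170 = 0.800 m.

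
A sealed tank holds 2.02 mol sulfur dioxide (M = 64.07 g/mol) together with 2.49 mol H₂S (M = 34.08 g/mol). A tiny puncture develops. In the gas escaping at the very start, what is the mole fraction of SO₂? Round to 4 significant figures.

0.3717

The effusion rate of species i is ∝ p_i/√M_i ∝ n_i/√M_i.
x_SO₂(eff) = (n_SO₂/√M_SO₂) / (n_SO₂/√M_SO₂ + n_H₂S/√M_H₂S)
= (2.02/√64.07) / (2.02/√64.07 + 2.49/√34.08) = 0.2524/(0.2524 + 0.4265) = 0.3717.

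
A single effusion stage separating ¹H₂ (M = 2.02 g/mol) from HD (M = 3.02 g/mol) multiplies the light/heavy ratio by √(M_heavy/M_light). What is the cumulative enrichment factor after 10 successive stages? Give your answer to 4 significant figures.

The single-stage factor is √(M_heavy/M_light), so 10 stages give [√(3.02/2.02)]^10 = (3.02/2.02)^(10/2).
= 1.49505^5 = 7.469.

7.469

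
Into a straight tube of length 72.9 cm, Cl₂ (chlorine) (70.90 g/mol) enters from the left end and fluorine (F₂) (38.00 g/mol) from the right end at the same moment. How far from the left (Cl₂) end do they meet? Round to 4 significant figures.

The fronts meet when d_Cl₂ + d_F₂ = L with d_Cl₂/d_F₂ = √(M_F₂/M_Cl₂) (Graham's law). Here √(M_F₂/M_Cl₂) = √(38.00/70.90) = 0.7321.
With d_Cl₂ + d_F₂ = 72.9 cm, d_F₂ = 72.9/(1 + 0.7321) = 42.09 cm.
d_Cl₂ = 72.9 − 42.09 = 30.81 cm.

30.81 cm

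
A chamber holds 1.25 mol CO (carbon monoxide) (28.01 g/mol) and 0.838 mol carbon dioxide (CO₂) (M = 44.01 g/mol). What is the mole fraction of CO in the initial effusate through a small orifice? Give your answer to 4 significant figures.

The effusion rate of species i is ∝ p_i/√M_i ∝ n_i/√M_i.
Mole fraction of CO in the effusate = (n_CO/√M_CO) / (n_CO/√M_CO + n_CO₂/√M_CO₂)
= (1.25/√28.01) / (1.25/√28.01 + 0.838/√44.01) = 0.2362/(0.2362 + 0.1263) = 0.6515.

0.6515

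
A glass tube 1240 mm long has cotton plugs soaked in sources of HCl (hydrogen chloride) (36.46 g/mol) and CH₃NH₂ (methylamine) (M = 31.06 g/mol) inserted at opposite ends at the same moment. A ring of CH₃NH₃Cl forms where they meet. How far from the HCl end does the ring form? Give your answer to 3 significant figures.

Graham's law gives d_HCl/d_CH₃NH₂ = rate_HCl/rate_CH₃NH₂ = √(M_CH₃NH₂/M_HCl) = √(31.06/36.46) = 0.9230.
With d_HCl + d_CH₃NH₂ = 1240 mm, d_CH₃NH₂ = 1240/(1 + 0.9230) = 644.8 mm.
d_HCl = 1240 − 644.8 = 595 mm.

595 mm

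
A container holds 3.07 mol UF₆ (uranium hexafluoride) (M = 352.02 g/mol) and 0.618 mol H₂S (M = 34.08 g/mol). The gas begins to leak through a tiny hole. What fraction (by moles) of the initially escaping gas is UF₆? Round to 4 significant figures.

Each component's effusion rate ∝ (its partial pressure)·(1/√M) ∝ n_i/√M_i.
x_UF₆(eff) = (n_UF₆/√M_UF₆) / (n_UF₆/√M_UF₆ + n_H₂S/√M_H₂S)
= (3.07/√352.02) / (3.07/√352.02 + 0.618/√34.08) = 0.1636/(0.1636 + 0.1059) = 0.6072.

0.6072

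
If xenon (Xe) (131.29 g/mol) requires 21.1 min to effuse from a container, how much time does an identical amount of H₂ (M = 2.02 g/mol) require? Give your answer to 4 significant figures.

By Graham's law, t_H₂/t_Xe = √(M_H₂/M_Xe) = √(2.02/131.29) = √0.01539 = 0.1240.
So the time for H₂ is 21.1 × 0.1240 = 2.617 min.

2.617 min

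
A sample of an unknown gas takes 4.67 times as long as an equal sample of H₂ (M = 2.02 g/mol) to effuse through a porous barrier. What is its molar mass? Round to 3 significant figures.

By Graham's law, t_X/t_H₂ = √(M_X/M_H₂).
4.67 = √(M_X/2.02)
M_X = 2.02 × 4.67² = 2.02 × 21.81 = 44.1 g/mol

44.1 g/mol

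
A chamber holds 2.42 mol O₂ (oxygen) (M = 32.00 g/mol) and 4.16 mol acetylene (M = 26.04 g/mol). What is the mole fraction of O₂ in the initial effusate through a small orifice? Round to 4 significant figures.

0.3442

The effusion rate of species i is ∝ p_i/√M_i ∝ n_i/√M_i.
So x_O₂ in the escaping gas = (n_O₂/√M_O₂) / Σ(n_i/√M_i)
= (2.42/√32.00) / (2.42/√32.00 + 4.16/√26.04) = 0.4278/(0.4278 + 0.8152) = 0.3442.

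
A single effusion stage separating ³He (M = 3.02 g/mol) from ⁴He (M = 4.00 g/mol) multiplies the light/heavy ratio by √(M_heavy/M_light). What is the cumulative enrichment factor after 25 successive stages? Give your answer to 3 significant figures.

33.5

After 25 stages the ratio has grown by (√(4.00/3.02))^25 = (4.00/3.02)^(25/2).
= 1.32450^(25/2) = 33.5.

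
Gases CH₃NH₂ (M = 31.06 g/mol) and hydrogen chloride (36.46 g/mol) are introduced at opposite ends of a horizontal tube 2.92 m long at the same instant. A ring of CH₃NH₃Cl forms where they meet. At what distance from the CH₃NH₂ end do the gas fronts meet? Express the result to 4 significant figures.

Graham's law gives d_CH₃NH₂/d_HCl = rate_CH₃NH₂/rate_HCl = √(M_HCl/M_CH₃NH₂) = √(36.46/31.06) = 1.083.
With d_CH₃NH₂ + d_HCl = 2.92 m, d_HCl = 2.92/(1 + 1.083) = 1.402 m.
d_CH₃NH₂ = 2.92 − 1.402 = 1.518 m.

1.518 m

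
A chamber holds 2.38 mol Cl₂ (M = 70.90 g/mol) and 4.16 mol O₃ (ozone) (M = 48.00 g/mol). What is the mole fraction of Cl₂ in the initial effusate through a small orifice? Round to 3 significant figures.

0.320

The effusion rate of species i is ∝ p_i/√M_i ∝ n_i/√M_i.
Mole fraction of Cl₂ in the effusate = (n_Cl₂/√M_Cl₂) / (n_Cl₂/√M_Cl₂ + n_O₃/√M_O₃)
= (2.38/√70.90) / (2.38/√70.90 + 4.16/√48.00) = 0.2827/(0.2827 + 0.6004) = 0.320.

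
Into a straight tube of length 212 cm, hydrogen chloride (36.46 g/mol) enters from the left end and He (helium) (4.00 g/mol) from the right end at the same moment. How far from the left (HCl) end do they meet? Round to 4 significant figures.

52.75 cm

In equal time, each gas travels a distance ∝ its rate ∝ 1/√M, so d_HCl/d_He = √(M_He/M_HCl) = √(4.00/36.46) = 0.3312.
With d_HCl + d_He = 212 cm, d_He = 212/(1 + 0.3312) = 159.3 cm.
d_HCl = 212 − 159.3 = 52.75 cm.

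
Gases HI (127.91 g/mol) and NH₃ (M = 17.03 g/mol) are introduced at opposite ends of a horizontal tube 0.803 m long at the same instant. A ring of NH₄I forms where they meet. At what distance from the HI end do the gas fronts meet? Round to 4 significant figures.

In equal time, each gas travels a distance ∝ its rate ∝ 1/√M, so d_HI/d_NH₃ = √(M_NH₃/M_HI) = √(17.03/127.91) = 0.3649.
With d_HI + d_NH₃ = 0.803 m, d_NH₃ = 0.803/(1 + 0.3649) = 0.5883 m.
d_HI = 0.803 − 0.5883 = 0.2147 m.

0.2147 m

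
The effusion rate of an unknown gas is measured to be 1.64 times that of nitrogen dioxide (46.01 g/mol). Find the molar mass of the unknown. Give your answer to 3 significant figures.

Graham's law gives rate_X/rate_NO₂ = √(M_NO₂/M_X).
1.64 = √(46.01/M_X)
M_X = 46.01 / 1.64² = 46.01 / 2.690 = 17.1 g/mol

17.1 g/mol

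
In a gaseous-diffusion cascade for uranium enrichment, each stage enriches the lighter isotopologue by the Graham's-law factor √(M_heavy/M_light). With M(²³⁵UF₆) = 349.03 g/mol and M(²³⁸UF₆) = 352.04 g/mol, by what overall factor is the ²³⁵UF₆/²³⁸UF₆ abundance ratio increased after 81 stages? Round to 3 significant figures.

1.42

The single-stage factor is √(M_heavy/M_light), so 81 stages give [√(352.04/349.03)]^81 = (352.04/349.03)^(81/2).
= 1.00862^(81/2) = 1.42.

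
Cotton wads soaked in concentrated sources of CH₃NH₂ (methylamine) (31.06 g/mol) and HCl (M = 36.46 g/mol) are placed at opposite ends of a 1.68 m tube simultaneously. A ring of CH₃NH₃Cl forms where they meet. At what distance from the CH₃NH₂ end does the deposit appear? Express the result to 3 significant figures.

Graham's law gives d_CH₃NH₂/d_HCl = rate_CH₃NH₂/rate_HCl = √(M_HCl/M_CH₃NH₂) = √(36.46/31.06) = 1.083.
With d_CH₃NH₂ + d_HCl = 1.68 m, d_HCl = 1.68/(1 + 1.083) = 0.8064 m.
d_CH₃NH₂ = 1.68 − 0.8064 = 0.874 m.

0.874 m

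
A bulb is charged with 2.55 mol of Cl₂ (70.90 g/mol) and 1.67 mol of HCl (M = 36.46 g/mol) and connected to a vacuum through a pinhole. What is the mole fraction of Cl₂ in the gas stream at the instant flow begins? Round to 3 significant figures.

Each component's effusion rate ∝ (its partial pressure)·(1/√M) ∝ n_i/√M_i.
Mole fraction of Cl₂ in the effusate = (n_Cl₂/√M_Cl₂) / (n_Cl₂/√M_Cl₂ + n_HCl/√M_HCl)
= (2.55/√70.90) / (2.55/√70.90 + 1.67/√36.46) = 0.3028/(0.3028 + 0.2766) = 0.523.

0.523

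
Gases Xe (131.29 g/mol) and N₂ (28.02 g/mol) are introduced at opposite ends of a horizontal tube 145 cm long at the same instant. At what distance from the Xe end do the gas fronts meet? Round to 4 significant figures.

Distances travelled in equal time are proportional to diffusion rates, so d_Xe/d_N₂ = √(M_N₂/M_Xe) = √(28.02/131.29) = 0.4620.
With d_Xe + d_N₂ = 145 cm, d_N₂ = 145/(1 + 0.4620) = 99.18 cm.
d_Xe = 145 − 99.18 = 45.82 cm.

45.82 cm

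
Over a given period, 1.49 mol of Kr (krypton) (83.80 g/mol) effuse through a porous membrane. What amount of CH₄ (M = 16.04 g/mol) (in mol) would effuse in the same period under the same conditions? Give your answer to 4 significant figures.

3.406 mol

Graham's law gives rate_CH₄/rate_Kr = √(M_Kr/M_CH₄) = √(83.80/16.04) = √5.224 = 2.286.
So the amount for CH₄ is 1.49 × 2.286 = 3.406 mol.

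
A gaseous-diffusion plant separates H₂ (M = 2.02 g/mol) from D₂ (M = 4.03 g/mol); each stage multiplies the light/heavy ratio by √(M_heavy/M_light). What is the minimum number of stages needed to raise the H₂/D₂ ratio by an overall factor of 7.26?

6

With α = √(4.03/2.02) per stage, ln α = ½ ln(1.99505) = 0.3453.
Need α^N ≥ 7.26 ⇒ N ≥ ln(7.26) / ln α = 1.982 / 0.3453 = 5.74.
So at least 6 stages are needed.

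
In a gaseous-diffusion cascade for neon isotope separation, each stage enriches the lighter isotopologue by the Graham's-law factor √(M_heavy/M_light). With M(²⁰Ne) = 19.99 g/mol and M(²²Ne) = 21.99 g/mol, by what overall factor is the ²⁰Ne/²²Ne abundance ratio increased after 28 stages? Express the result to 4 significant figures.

3.800

Each stage multiplies the ratio by α = √(21.99/19.99), so after 28 stages the overall factor is α^28 = (21.99/19.99)^(28/2).
= 1.10005^14 = 3.800.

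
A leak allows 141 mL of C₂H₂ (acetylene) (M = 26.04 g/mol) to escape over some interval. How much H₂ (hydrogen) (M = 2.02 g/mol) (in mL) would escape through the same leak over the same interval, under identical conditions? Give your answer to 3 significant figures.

506 mL

Graham's law gives rate_H₂/rate_C₂H₂ = √(M_C₂H₂/M_H₂) = √(26.04/2.02) = √12.89 = 3.590.
So the volume for H₂ is 141 × 3.590 = 506 mL.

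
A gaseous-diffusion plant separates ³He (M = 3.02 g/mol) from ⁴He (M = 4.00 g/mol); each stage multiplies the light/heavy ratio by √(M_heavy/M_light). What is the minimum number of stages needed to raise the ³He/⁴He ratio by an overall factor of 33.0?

25

Per stage α = (4.00/3.02)^(1/2) = 1.32450^0.5, giving ln α = 0.1405.
Need α^N ≥ 33.0 ⇒ N ≥ ln(33.0) / ln α = 3.497 / 0.1405 = 24.88.
So at least 25 stages are needed.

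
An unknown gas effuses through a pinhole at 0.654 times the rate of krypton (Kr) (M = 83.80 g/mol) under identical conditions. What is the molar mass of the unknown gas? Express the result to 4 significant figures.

195.9 g/mol

By Graham's law, rate_X/rate_Kr = √(M_Kr/M_X).
0.654 = √(83.80/M_X)
M_X = 83.80 / 0.654² = 83.80 / 0.4277 = 195.9 g/mol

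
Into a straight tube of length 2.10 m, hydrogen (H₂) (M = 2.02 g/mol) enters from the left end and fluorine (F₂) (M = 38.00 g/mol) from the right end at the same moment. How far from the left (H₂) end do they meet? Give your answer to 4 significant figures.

1.707 m

Graham's law gives d_H₂/d_F₂ = rate_H₂/rate_F₂ = √(M_F₂/M_H₂) = √(38.00/2.02) = 4.337.
With d_H₂ + d_F₂ = 2.10 m, d_F₂ = 2.10/(1 + 4.337) = 0.3935 m.
d_H₂ = 2.10 − 0.3935 = 1.707 m.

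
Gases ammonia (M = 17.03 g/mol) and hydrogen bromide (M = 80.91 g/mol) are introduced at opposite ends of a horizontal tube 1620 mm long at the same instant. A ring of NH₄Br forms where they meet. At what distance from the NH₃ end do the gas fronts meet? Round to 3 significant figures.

1110 mm

Graham's law gives d_NH₃/d_HBr = rate_NH₃/rate_HBr = √(M_HBr/M_NH₃) = √(80.91/17.03) = 2.180.
With d_NH₃ + d_HBr = 1620 mm, d_HBr = 1620/(1 + 2.180) = 509.5 mm.
d_NH₃ = 1620 − 509.5 = 1110 mm.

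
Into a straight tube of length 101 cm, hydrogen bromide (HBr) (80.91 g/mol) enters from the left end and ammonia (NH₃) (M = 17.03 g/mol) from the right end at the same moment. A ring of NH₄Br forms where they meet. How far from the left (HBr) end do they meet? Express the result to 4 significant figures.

Distances travelled in equal time are proportional to diffusion rates, so d_HBr/d_NH₃ = √(M_NH₃/M_HBr) = √(17.03/80.91) = 0.4588.
With d_HBr + d_NH₃ = 101 cm, d_NH₃ = 101/(1 + 0.4588) = 69.24 cm.
d_HBr = 101 − 69.24 = 31.76 cm.

31.76 cm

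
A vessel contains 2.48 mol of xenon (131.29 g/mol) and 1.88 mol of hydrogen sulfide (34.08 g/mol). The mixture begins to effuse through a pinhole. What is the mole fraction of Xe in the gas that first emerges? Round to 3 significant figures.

0.402

Each component's effusion rate ∝ (its partial pressure)·(1/√M) ∝ n_i/√M_i.
So x_Xe in the escaping gas = (n_Xe/√M_Xe) / Σ(n_i/√M_i)
= (2.48/√131.29) / (2.48/√131.29 + 1.88/√34.08) = 0.2164/(0.2164 + 0.3220) = 0.402.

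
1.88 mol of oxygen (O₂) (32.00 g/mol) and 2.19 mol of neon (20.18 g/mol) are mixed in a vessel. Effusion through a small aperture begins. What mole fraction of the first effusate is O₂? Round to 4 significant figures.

The effusion rate of species i is ∝ p_i/√M_i ∝ n_i/√M_i.
x_O₂(eff) = (n_O₂/√M_O₂) / (n_O₂/√M_O₂ + n_Ne/√M_Ne)
= (1.88/√32.00) / (1.88/√32.00 + 2.19/√20.18) = 0.3323/(0.3323 + 0.4875) = 0.4054.

0.4054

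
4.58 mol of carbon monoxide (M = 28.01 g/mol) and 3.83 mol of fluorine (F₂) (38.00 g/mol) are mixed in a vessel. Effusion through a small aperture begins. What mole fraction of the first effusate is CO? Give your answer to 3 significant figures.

Each component's effusion rate ∝ (its partial pressure)·(1/√M) ∝ n_i/√M_i.
x_CO(eff) = (n_CO/√M_CO) / (n_CO/√M_CO + n_F₂/√M_F₂)
= (4.58/√28.01) / (4.58/√28.01 + 3.83/√38.00) = 0.8654/(0.8654 + 0.6213) = 0.582.

0.582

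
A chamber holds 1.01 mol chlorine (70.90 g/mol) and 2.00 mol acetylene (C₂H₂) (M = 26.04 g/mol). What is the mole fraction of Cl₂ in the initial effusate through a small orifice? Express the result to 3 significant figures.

The effusion rate of species i is ∝ p_i/√M_i ∝ n_i/√M_i.
Mole fraction of Cl₂ in the effusate = (n_Cl₂/√M_Cl₂) / (n_Cl₂/√M_Cl₂ + n_C₂H₂/√M_C₂H₂)
= (1.01/√70.90) / (1.01/√70.90 + 2.00/√26.04) = 0.1199/(0.1199 + 0.3919) = 0.234.

0.234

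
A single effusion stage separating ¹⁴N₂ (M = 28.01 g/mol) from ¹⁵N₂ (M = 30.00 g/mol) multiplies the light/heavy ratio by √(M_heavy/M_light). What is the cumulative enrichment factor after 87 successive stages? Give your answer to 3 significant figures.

19.8

Each stage multiplies the ratio by α = √(30.00/28.01), so after 87 stages the overall factor is α^87 = (30.00/28.01)^(87/2).
= 1.07105^(87/2) = 19.8.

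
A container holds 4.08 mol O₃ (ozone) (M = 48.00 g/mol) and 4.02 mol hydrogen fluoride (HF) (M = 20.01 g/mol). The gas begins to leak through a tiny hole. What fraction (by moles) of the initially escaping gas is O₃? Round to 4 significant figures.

0.3959

Rate_i ∝ x_i/√M_i (Graham's law weighted by mole fraction), so the effusate composition follows n_i/√M_i.
Mole fraction of O₃ in the effusate = (n_O₃/√M_O₃) / (n_O₃/√M_O₃ + n_HF/√M_HF)
= (4.08/√48.00) / (4.08/√48.00 + 4.02/√20.01) = 0.5889/(0.5889 + 0.8987) = 0.3959.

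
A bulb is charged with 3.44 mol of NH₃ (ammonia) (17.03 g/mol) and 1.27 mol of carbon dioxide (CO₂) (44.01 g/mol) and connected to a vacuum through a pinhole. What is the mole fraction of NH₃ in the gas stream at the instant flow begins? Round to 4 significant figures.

0.8132

The effusion rate of species i is ∝ p_i/√M_i ∝ n_i/√M_i.
So x_NH₃ in the escaping gas = (n_NH₃/√M_NH₃) / Σ(n_i/√M_i)
= (3.44/√17.03) / (3.44/√17.03 + 1.27/√44.01) = 0.8336/(0.8336 + 0.1914) = 0.8132.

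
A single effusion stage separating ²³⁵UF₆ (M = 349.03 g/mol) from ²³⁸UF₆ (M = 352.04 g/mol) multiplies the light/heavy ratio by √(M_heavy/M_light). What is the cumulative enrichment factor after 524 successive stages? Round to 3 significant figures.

9.49

Each stage multiplies the ratio by α = √(352.04/349.03), so after 524 stages the overall factor is α^524 = (352.04/349.03)^(524/2).
= 1.00862^262 = 9.49.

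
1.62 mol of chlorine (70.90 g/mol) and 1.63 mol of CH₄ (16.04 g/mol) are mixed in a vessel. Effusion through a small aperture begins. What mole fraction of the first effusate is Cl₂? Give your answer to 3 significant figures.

Each component's effusion rate ∝ (its partial pressure)·(1/√M) ∝ n_i/√M_i.
x_Cl₂(eff) = (n_Cl₂/√M_Cl₂) / (n_Cl₂/√M_Cl₂ + n_CH₄/√M_CH₄)
= (1.62/√70.90) / (1.62/√70.90 + 1.63/√16.04) = 0.1924/(0.1924 + 0.4070) = 0.321.

0.321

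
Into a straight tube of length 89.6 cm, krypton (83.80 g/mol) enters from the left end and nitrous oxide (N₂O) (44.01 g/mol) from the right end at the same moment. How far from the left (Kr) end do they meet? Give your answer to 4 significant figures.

37.65 cm

In equal time, each gas travels a distance ∝ its rate ∝ 1/√M, so d_Kr/d_N₂O = √(M_N₂O/M_Kr) = √(44.01/83.80) = 0.7247.
With d_Kr + d_N₂O = 89.6 cm, d_N₂O = 89.6/(1 + 0.7247) = 51.95 cm.
d_Kr = 89.6 − 51.95 = 37.65 cm.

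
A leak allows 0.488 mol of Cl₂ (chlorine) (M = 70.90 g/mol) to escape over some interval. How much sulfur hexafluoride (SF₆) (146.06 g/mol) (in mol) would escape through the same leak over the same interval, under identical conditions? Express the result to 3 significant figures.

0.340 mol

Since effusion rate ∝ 1/√M, rate_SF₆/rate_Cl₂ = √(M_Cl₂/M_SF₆) = √(70.90/146.06) = √0.4854 = 0.6967.
So the amount for SF₆ is 0.488 × 0.6967 = 0.340 mol.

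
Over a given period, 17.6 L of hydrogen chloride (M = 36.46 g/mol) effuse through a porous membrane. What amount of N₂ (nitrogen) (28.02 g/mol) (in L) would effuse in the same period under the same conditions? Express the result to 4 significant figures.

20.08 L

Graham's law gives rate_N₂/rate_HCl = √(M_HCl/M_N₂) = √(36.46/28.02) = √1.301 = 1.141.
So the volume for N₂ is 17.6 × 1.141 = 20.08 L.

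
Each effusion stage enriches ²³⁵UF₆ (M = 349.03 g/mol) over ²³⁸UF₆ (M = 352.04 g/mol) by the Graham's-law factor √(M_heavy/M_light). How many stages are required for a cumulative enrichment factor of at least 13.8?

612

Per stage α = (352.04/349.03)^(1/2) = 1.00862^0.5, giving ln α = 0.004293.
Need α^N ≥ 13.8 ⇒ N ≥ ln(13.8) / ln α = 2.625 / 0.004293 = 611.32.
So at least 612 stages are needed.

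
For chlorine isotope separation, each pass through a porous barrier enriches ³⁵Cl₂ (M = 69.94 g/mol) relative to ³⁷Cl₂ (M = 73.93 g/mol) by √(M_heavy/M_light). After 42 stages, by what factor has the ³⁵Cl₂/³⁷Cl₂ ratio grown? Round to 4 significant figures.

3.206

After 42 stages the ratio has grown by (√(73.93/69.94))^42 = (73.93/69.94)^(42/2).
= 1.05705^21 = 3.206.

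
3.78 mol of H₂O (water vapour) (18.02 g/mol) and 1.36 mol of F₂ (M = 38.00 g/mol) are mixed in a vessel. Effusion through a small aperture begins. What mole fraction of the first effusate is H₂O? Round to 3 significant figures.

Rate_i ∝ x_i/√M_i (Graham's law weighted by mole fraction), so the effusate composition follows n_i/√M_i.
So x_H₂O in the escaping gas = (n_H₂O/√M_H₂O) / Σ(n_i/√M_i)
= (3.78/√18.02) / (3.78/√18.02 + 1.36/√38.00) = 0.8905/(0.8905 + 0.2206) = 0.801.

0.801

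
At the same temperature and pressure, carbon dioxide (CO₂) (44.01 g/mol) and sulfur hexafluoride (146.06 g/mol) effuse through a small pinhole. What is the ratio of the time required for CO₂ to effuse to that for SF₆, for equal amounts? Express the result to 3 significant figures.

By Graham's law, t_CO₂/t_SF₆ = √(M_CO₂/M_SF₆) = √(44.01/146.06) = √0.3013 = 0.549.

0.549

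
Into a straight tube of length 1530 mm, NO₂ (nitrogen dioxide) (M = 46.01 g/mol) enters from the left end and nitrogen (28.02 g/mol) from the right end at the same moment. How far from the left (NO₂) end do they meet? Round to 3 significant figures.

671 mm

The fronts meet when d_NO₂ + d_N₂ = L with d_NO₂/d_N₂ = √(M_N₂/M_NO₂) (Graham's law). Here √(M_N₂/M_NO₂) = √(28.02/46.01) = 0.7804.
With d_NO₂ + d_N₂ = 1530 mm, d_N₂ = 1530/(1 + 0.7804) = 859.4 mm.
d_NO₂ = 1530 − 859.4 = 671 mm.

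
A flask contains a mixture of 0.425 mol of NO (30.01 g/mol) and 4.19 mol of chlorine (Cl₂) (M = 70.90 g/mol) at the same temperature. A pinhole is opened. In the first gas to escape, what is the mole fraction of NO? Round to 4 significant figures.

0.1349

Effusion rate of each component ∝ n_i/√M_i (partial pressure × 1/√M).
x_NO(eff) = (n_NO/√M_NO) / (n_NO/√M_NO + n_Cl₂/√M_Cl₂)
= (0.425/√30.01) / (0.425/√30.01 + 4.19/√70.90) = 0.07758/(0.07758 + 0.4976) = 0.1349.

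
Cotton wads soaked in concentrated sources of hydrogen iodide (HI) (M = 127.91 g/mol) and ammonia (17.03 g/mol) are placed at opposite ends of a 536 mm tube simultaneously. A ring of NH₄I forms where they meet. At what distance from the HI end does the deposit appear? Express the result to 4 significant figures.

In equal time, each gas travels a distance ∝ its rate ∝ 1/√M, so d_HI/d_NH₃ = √(M_NH₃/M_HI) = √(17.03/127.91) = 0.3649.
With d_HI + d_NH₃ = 536 mm, d_NH₃ = 536/(1 + 0.3649) = 392.7 mm.
d_HI = 536 − 392.7 = 143.3 mm.

143.3 mm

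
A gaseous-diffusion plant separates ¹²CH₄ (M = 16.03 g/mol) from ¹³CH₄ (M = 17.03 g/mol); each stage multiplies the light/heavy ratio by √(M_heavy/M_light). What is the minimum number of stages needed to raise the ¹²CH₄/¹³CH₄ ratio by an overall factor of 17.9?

Single-stage factor α = √(17.03/16.03), so ln α = ½ ln(1.06238) = 0.03026.
Need α^N ≥ 17.9 ⇒ N ≥ ln(17.9) / ln α = 2.885 / 0.03026 = 95.34.
So at least 96 stages are needed.

96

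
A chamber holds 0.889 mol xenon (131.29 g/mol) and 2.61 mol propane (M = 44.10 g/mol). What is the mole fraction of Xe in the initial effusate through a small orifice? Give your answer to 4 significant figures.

Rate_i ∝ x_i/√M_i (Graham's law weighted by mole fraction), so the effusate composition follows n_i/√M_i.
x_Xe(eff) = (n_Xe/√M_Xe) / (n_Xe/√M_Xe + n_C₃H₈/√M_C₃H₈)
= (0.889/√131.29) / (0.889/√131.29 + 2.61/√44.10) = 0.07759/(0.07759 + 0.3930) = 0.1649.

0.1649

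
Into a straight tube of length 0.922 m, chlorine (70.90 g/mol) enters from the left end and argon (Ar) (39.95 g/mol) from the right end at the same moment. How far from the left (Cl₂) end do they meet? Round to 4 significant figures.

0.3953 m

The fronts meet when d_Cl₂ + d_Ar = L with d_Cl₂/d_Ar = √(M_Ar/M_Cl₂) (Graham's law). Here √(M_Ar/M_Cl₂) = √(39.95/70.90) = 0.7506.
With d_Cl₂ + d_Ar = 0.922 m, d_Ar = 0.922/(1 + 0.7506) = 0.5267 m.
d_Cl₂ = 0.922 − 0.5267 = 0.3953 m.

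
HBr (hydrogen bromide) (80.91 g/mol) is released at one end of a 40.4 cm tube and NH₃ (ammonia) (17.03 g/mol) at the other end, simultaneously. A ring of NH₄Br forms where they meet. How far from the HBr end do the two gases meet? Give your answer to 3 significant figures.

In equal time, each gas travels a distance ∝ its rate ∝ 1/√M, so d_HBr/d_NH₃ = √(M_NH₃/M_HBr) = √(17.03/80.91) = 0.4588.
With d_HBr + d_NH₃ = 40.4 cm, d_NH₃ = 40.4/(1 + 0.4588) = 27.69 cm.
d_HBr = 40.4 − 27.69 = 12.7 cm.

12.7 cm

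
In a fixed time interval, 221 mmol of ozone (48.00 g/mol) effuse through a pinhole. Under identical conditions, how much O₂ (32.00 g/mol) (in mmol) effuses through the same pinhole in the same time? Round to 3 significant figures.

271 mmol

Since effusion rate ∝ 1/√M, rate_O₂/rate_O₃ = √(M_O₃/M_O₂) = √(48.00/32.00) = √1.500 = 1.225.
So the amount for O₂ is 221 × 1.225 = 271 mmol.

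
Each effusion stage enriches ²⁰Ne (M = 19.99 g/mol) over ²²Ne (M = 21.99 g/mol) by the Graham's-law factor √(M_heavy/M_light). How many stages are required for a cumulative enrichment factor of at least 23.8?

Single-stage factor α = √(21.99/19.99), so ln α = ½ ln(1.10005) = 0.04768.
Need α^N ≥ 23.8 ⇒ N ≥ ln(23.8) / ln α = 3.170 / 0.04768 = 66.48.
Minimum whole number of stages: N = 67.

67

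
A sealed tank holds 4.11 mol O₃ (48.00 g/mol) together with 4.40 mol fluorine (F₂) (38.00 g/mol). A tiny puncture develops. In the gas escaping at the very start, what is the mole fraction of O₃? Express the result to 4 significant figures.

Effusion rate of each component ∝ n_i/√M_i (partial pressure × 1/√M).
So x_O₃ in the escaping gas = (n_O₃/√M_O₃) / Σ(n_i/√M_i)
= (4.11/√48.00) / (4.11/√48.00 + 4.40/√38.00) = 0.5932/(0.5932 + 0.7138) = 0.4539.

0.4539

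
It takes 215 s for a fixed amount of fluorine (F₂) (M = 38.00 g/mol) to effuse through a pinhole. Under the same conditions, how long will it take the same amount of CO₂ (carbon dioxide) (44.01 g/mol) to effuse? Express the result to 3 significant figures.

By Graham's law, t_CO₂/t_F₂ = √(M_CO₂/M_F₂) = √(44.01/38.00) = √1.158 = 1.076.
So the time for CO₂ is 215 × 1.076 = 231 s.

231 s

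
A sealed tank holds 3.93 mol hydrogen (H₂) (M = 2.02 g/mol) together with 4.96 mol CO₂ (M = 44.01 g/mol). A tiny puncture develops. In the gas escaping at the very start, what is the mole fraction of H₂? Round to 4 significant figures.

Effusion rate of each component ∝ n_i/√M_i (partial pressure × 1/√M).
x_H₂(eff) = (n_H₂/√M_H₂) / (n_H₂/√M_H₂ + n_CO₂/√M_CO₂)
= (3.93/√2.02) / (3.93/√2.02 + 4.96/√44.01) = 2.765/(2.765 + 0.7477) = 0.7872.

0.7872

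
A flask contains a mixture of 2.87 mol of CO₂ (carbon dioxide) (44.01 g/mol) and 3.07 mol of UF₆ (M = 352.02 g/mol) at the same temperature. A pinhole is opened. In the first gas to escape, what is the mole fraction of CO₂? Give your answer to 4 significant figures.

Rate_i ∝ x_i/√M_i (Graham's law weighted by mole fraction), so the effusate composition follows n_i/√M_i.
Mole fraction of CO₂ in the effusate = (n_CO₂/√M_CO₂) / (n_CO₂/√M_CO₂ + n_UF₆/√M_UF₆)
= (2.87/√44.01) / (2.87/√44.01 + 3.07/√352.02) = 0.4326/(0.4326 + 0.1636) = 0.7256.

0.7256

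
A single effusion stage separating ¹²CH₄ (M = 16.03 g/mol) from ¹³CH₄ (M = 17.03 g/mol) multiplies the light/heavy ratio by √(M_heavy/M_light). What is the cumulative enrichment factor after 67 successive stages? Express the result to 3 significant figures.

7.59

Each stage multiplies the ratio by α = √(17.03/16.03), so after 67 stages the overall factor is α^67 = (17.03/16.03)^(67/2).
= 1.06238^(67/2) = 7.59.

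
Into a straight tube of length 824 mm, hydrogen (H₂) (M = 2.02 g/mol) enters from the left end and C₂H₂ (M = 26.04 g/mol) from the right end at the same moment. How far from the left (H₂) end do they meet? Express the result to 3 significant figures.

644 mm

The fronts meet when d_H₂ + d_C₂H₂ = L with d_H₂/d_C₂H₂ = √(M_C₂H₂/M_H₂) (Graham's law). Here √(M_C₂H₂/M_H₂) = √(26.04/2.02) = 3.590.
With d_H₂ + d_C₂H₂ = 824 mm, d_C₂H₂ = 824/(1 + 3.590) = 179.5 mm.
d_H₂ = 824 − 179.5 = 644 mm.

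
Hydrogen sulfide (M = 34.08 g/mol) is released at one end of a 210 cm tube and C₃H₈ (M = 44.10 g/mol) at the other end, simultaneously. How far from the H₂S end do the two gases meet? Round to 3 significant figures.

Distances travelled in equal time are proportional to diffusion rates, so d_H₂S/d_C₃H₈ = √(M_C₃H₈/M_H₂S) = √(44.10/34.08) = 1.138.
With d_H₂S + d_C₃H₈ = 210 cm, d_C₃H₈ = 210/(1 + 1.138) = 98.24 cm.
d_H₂S = 210 − 98.24 = 112 cm.

112 cm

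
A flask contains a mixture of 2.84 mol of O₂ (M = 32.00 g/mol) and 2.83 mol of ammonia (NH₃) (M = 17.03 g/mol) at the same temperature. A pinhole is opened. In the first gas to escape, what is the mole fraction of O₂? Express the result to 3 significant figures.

0.423

Each component's effusion rate ∝ (its partial pressure)·(1/√M) ∝ n_i/√M_i.
Mole fraction of O₂ in the effusate = (n_O₂/√M_O₂) / (n_O₂/√M_O₂ + n_NH₃/√M_NH₃)
= (2.84/√32.00) / (2.84/√32.00 + 2.83/√17.03) = 0.5020/(0.5020 + 0.6858) = 0.423.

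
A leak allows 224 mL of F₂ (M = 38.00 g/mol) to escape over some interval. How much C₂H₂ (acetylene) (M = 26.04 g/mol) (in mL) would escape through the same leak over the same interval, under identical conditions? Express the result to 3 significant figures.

271 mL

By Graham's law, rate_C₂H₂/rate_F₂ = √(M_F₂/M_C₂H₂) = √(38.00/26.04) = √1.459 = 1.208.
So the volume for C₂H₂ is 224 × 1.208 = 271 mL.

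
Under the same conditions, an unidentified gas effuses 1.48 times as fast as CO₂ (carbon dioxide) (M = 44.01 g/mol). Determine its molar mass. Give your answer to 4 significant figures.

By Graham's law, rate_X/rate_CO₂ = √(M_CO₂/M_X).
1.48 = √(44.01/M_X)
M_X = 44.01 / 1.48² = 44.01 / 2.190 = 20.09 g/mol

20.09 g/mol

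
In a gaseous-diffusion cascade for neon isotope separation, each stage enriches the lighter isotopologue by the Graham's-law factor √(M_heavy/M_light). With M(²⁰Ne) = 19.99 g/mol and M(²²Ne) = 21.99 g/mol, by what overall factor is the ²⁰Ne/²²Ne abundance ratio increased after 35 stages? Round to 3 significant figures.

5.31

Each stage multiplies the ratio by α = √(21.99/19.99), so after 35 stages the overall factor is α^35 = (21.99/19.99)^(35/2).
= 1.10005^(35/2) = 5.31.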